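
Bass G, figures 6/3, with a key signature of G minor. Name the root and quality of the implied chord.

The figures 6/3 indicate a triad in first inversion.
In first inversion the root lies a sixth above the bass: a sixth above G in G minor is Eb.
The chord tones are G, Bb, Eb, giving Eb major.

Eb major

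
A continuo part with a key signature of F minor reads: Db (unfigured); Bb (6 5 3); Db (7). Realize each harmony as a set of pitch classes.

Db (5/3): Db, F, Ab.
Bb (6/5/3): Bb, Db, F, G.
Db (7/5/3): Db, F, Ab, C.

Db, F, Ab | Bb, Db, F, G | Db, F, Ab, C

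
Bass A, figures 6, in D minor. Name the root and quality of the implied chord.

F major

The figures 6 indicate a triad in first inversion.
In first inversion the root lies a sixth above the bass: a sixth above A in D minor is F.
The chord tones are A, C, F, giving F major.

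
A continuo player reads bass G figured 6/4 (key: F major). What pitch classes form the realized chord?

G, C, E

A fourth above G in this key is C.
A sixth above G in this key is E.
Together with the bass G, this spells C major in second inversion.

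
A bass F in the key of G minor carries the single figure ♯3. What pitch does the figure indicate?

A#

Counting 2 letter steps above F lands on A; in G minor, that letter is A.
The #3 figure raises it a semitone, giving A#.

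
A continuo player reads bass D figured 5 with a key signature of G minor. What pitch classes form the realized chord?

D, F, A

The written figures 5 are shorthand for 5/3: the 3 is implied.
A third above D in this key is F.
A fifth above D in this key is A.
Together with the bass D, this spells D minor in root position.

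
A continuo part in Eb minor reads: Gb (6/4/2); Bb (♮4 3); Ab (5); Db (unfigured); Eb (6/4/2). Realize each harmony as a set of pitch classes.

Gb (6/4/2): Gb, Ab, Cb, Eb.
Bb (6/♮4/3): Bb, Db, E, Gb.
Ab (5/3): Ab, Cb, Eb.
Db (5/3): Db, F, Ab.
Eb (6/4/2): Eb, F, Ab, Cb.

Gb, Ab, Cb, Eb | Bb, Db, E, Gb | Ab, Cb, Eb | Db, F, Ab | Eb, F, Ab, Cb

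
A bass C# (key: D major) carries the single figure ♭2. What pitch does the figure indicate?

Counting 1 letter step above C# lands on D; in D major, that letter is D.
The b2 figure lowers it a semitone, giving Db.

Db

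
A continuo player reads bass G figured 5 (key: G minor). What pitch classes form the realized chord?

The written figures 5 are shorthand for 5/3: the 3 is implied.
A third above G in this key is Bb.
A fifth above G in this key is D.
Together with the bass G, this spells G minor in root position.

G, Bb, D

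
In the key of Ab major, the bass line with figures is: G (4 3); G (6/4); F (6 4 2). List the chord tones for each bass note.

G (6/4/3): G, Bb, C, Eb.
G (6/4): G, C, Eb.
F (6/4/2): F, G, Bb, Db.

G, Bb, C, Eb | G, C, Eb | F, G, Bb, Db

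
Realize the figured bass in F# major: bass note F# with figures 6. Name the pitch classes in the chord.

F#, A#, D#

The written figures 6 are shorthand for 6/3: the 3 is implied.
A third above F# in this key is A#.
A sixth above F# in this key is D#.
Together with the bass F#, this spells D# minor in first inversion.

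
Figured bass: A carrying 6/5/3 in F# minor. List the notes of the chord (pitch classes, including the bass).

A third above A in this key is C#.
A fifth above A in this key is E.
A sixth above A in this key is F#.
Together with the bass A, this spells F# minor seventh in first inversion.

A, C#, E, F#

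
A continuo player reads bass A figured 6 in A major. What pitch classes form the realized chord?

A, C#, F#

The written figures 6 are shorthand for 6/3: the 3 is implied.
A third above A in this key is C#.
A sixth above A in this key is F#.
Together with the bass A, this spells F# minor in first inversion.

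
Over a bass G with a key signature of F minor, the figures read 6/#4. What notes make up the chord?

G, C#, Eb

A fourth above G in this key is C, raised to C# by the sharp.
A sixth above G in this key is Eb.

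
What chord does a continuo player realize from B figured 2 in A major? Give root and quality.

C# minor seventh

The figures 2 indicate a seventh chord in third inversion.
In third inversion the root lies a second above the bass: a second above B in A major is C#.
The chord tones are B, C#, E, G#, giving C# minor seventh.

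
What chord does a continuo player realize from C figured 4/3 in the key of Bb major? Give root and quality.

The figures 4/3 indicate a seventh chord in second inversion.
In second inversion the root lies a fourth above the bass: a fourth above C in Bb major is F.
The chord tones are C, Eb, F, A, giving F dominant seventh.

F dominant seventh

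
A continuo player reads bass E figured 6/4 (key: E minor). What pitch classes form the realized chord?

A fourth above E in this key is A.
A sixth above E in this key is C.
Together with the bass E, this spells A minor in second inversion.

E, A, C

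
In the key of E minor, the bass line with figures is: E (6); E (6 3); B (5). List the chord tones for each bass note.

E (6/3): E, G, C.
E (6/3): E, G, C.
B (5/3): B, D, F#.

E, G, C | E, G, C | B, D, F#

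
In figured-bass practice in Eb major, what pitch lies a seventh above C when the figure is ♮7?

Counting 6 letter steps above C lands on B; in Eb major, that letter is Bb.
The ♮7 figure makes it natural, giving B.

B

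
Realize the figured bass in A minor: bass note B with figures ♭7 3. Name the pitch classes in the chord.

B, D, F, Ab

The written figures ♭7 3 are shorthand for 7/5/3: the 5 is implied.
A third above B in this key is D.
A fifth above B in this key is F.
A seventh above B in this key is A, lowered to Ab by the flat.
Together with the bass B, this spells B diminished seventh in root position.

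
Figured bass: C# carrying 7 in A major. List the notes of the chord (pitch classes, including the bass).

C#, E, G#, B

The written figures 7 are shorthand for 7/5/3: the 5/3 are implied.
A third above C# in this key is E.
A fifth above C# in this key is G#.
A seventh above C# in this key is B.
Together with the bass C#, this spells C# minor seventh in root position.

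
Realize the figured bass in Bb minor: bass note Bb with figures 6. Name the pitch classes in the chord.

Bb, Db, Gb

The written figures 6 are shorthand for 6/3: the 3 is implied.
A third above Bb in this key is Db.
A sixth above Bb in this key is Gb.
Together with the bass Bb, this spells Gb major in first inversion.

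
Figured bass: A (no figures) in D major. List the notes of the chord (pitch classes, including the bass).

An unfigured bass implies 5/3.
A third above A in this key is C#.
A fifth above A in this key is E.
Together with the bass A, this spells A major in root position.

A, C#, E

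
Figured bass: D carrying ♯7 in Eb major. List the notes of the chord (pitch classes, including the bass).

The written figures ♯7 are shorthand for 7/5/3: the 5/3 are implied.
A third above D in this key is F.
A fifth above D in this key is Ab.
A seventh above D in this key is C, raised to C# by the sharp.

D, F, Ab, C#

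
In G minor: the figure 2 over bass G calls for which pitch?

A

Counting 1 letter step above G lands on A; in G minor, that letter is A.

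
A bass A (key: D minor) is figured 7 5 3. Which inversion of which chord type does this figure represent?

seventh chord, root position

Intervals of 7/5/3 above the bass form a seventh chord; the bass is the root, so this is root position.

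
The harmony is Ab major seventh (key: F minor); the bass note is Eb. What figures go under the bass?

Eb is the fifth of Ab major seventh, so the chord is in second inversion.
A seventh chord in second inversion is figured 6/4/3, conventionally abbreviated 4/3.

4/3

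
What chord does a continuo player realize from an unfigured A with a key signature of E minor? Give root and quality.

A minor

An unfigured bass indicates a triad in root position.
In root position the bass is the root, so the root is A.
The chord tones are A, C, E, giving A minor.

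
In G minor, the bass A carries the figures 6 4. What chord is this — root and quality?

D minor

The figures 6 4 indicate a triad in second inversion.
In second inversion the root lies a fourth above the bass: a fourth above A in G minor is D.
The chord tones are A, D, F, giving D minor.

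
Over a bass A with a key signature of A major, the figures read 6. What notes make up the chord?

A, C#, F#

The written figures 6 are shorthand for 6/3: the 3 is implied.
A third above A in this key is C#.
A sixth above A in this key is F#.
Together with the bass A, this spells F# minor in first inversion.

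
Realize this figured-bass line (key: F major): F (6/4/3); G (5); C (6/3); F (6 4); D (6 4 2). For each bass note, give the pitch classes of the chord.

F, A, Bb, D | G, Bb, D | C, E, A | F, Bb, D | D, E, G, Bb

F (6/4/3): F, A, Bb, D.
G (5/3): G, Bb, D.
C (6/3): C, E, A.
F (6/4): F, Bb, D.
D (6/4/2): D, E, G, Bb.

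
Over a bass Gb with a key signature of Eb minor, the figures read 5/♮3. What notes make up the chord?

Gb, B, Db

A third above Gb in this key is Bb, made natural (B) by the ♮ figure.
A fifth above Gb in this key is Db.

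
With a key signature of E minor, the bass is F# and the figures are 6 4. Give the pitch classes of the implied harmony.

F#, B, D

A fourth above F# in this key is B.
A sixth above F# in this key is D.
Together with the bass F#, this spells B minor in second inversion.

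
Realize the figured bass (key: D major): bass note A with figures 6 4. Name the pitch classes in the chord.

A, D, F#

A fourth above A in this key is D.
A sixth above A in this key is F#.
Together with the bass A, this spells D major in second inversion.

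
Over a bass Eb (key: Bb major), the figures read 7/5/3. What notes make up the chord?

A third above Eb in this key is G.
A fifth above Eb in this key is Bb.
A seventh above Eb in this key is D.
Together with the bass Eb, this spells Eb major seventh in root position.

Eb, G, Bb, D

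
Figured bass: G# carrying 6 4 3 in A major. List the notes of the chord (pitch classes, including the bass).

G#, B, C#, E

A third above G# in this key is B.
A fourth above G# in this key is C#.
A sixth above G# in this key is E.
Together with the bass G#, this spells C# minor seventh in second inversion.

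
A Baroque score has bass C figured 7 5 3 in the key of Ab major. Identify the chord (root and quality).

C minor seventh

The figures 7 5 3 indicate a seventh chord in root position.
In root position the bass is the root, so the root is C.
The chord tones are C, Eb, G, Bb, giving C minor seventh.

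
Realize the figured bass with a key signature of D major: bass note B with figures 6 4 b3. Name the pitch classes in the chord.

B, Db, E, G

A third above B in this key is D, lowered to Db by the flat.
A fourth above B in this key is E.
A sixth above B in this key is G.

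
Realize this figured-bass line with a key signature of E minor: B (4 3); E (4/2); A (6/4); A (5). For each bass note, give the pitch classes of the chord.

B (6/4/3): B, D, E, G.
E (6/4/2): E, F#, A, C.
A (6/4): A, D, F#.
A (5/3): A, C, E.

B, D, E, G | E, F#, A, C | A, D, F# | A, C, E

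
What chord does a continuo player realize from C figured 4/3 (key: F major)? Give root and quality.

The figures 4/3 indicate a seventh chord in second inversion.
In second inversion the root lies a fourth above the bass: a fourth above C in F major is F.
The chord tones are C, E, F, A, giving F major seventh.

F major seventh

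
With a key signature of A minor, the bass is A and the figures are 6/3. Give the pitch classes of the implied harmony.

A, C, F

A third above A in this key is C.
A sixth above A in this key is F.
Together with the bass A, this spells F major in first inversion.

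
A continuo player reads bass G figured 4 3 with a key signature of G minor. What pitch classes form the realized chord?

G, Bb, C, Eb

The written figures 4 3 are shorthand for 6/4/3: the 6 is implied.
A third above G in this key is Bb.
A fourth above G in this key is C.
A sixth above G in this key is Eb.
Together with the bass G, this spells C minor seventh in second inversion.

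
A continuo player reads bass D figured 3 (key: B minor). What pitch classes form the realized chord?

The written figures 3 are shorthand for 5/3: the 5 is implied.
A third above D in this key is F#.
A fifth above D in this key is A.
Together with the bass D, this spells D major in root position.

D, F#, A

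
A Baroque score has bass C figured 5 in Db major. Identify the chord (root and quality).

C diminished

The figures 5 indicate a triad in root position.
In root position the bass is the root, so the root is C.
The chord tones are C, Eb, Gb, giving C diminished.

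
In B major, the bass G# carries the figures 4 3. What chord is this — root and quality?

C# minor seventh

The figures 4 3 indicate a seventh chord in second inversion.
In second inversion the root lies a fourth above the bass: a fourth above G# in B major is C#.
The chord tones are G#, B, C#, E, giving C# minor seventh.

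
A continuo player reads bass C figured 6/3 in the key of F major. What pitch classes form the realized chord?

C, E, A

A third above C in this key is E.
A sixth above C in this key is A.
Together with the bass C, this spells A minor in first inversion.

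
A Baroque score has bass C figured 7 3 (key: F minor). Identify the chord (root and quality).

C minor seventh

The figures 7 3 indicate a seventh chord in root position.
In root position the bass is the root, so the root is C.
The chord tones are C, Eb, G, Bb, giving C minor seventh.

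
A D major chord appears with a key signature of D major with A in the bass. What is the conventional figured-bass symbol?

A is the fifth of D major, so the chord is in second inversion.
A triad in second inversion is figured 6/4, conventionally abbreviated 6/4.

6/4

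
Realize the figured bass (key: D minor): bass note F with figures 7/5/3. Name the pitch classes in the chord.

A third above F in this key is A.
A fifth above F in this key is C.
A seventh above F in this key is E.
Together with the bass F, this spells F major seventh in root position.

F, A, C, E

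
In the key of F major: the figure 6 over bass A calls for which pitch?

F

Counting 5 letter steps above A lands on F; in F major, that letter is F.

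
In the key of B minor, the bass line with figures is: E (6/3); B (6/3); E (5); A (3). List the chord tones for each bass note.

E, G, C# | B, D, G | E, G, B | A, C#, E

E (6/3): E, G, C#.
B (6/3): B, D, G.
E (5/3): E, G, B.
A (5/3): A, C#, E.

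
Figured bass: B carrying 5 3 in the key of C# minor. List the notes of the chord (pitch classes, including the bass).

A third above B in this key is D#.
A fifth above B in this key is F#.
Together with the bass B, this spells B major in root position.

B, D#, F#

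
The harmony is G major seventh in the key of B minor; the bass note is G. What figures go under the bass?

7

G is the root of G major seventh, so the chord is in root position.
A seventh chord in root position is figured 7/5/3, conventionally abbreviated 7.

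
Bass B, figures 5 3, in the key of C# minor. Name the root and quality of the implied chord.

B major

The figures 5 3 indicate a triad in root position.
In root position the bass is the root, so the root is B.
The chord tones are B, D#, F#, giving B major.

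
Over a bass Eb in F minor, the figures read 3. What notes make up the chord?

The written figures 3 are shorthand for 5/3: the 5 is implied.
A third above Eb in this key is G.
A fifth above Eb in this key is Bb.
Together with the bass Eb, this spells Eb major in root position.

Eb, G, Bb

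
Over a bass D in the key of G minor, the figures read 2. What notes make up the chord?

D, Eb, G, Bb

The written figures 2 are shorthand for 6/4/2: the 6/4 are implied.
A second above D in this key is Eb.
A fourth above D in this key is G.
A sixth above D in this key is Bb.
Together with the bass D, this spells Eb major seventh in third inversion.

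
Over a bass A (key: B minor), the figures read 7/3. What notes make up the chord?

A, C#, E, G

The written figures 7/3 are shorthand for 7/5/3: the 5 is implied.
A third above A in this key is C#.
A fifth above A in this key is E.
A seventh above A in this key is G.
Together with the bass A, this spells A dominant seventh in root position.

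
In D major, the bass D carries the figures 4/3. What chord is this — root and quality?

G major seventh

The figures 4/3 indicate a seventh chord in second inversion.
In second inversion the root lies a fourth above the bass: a fourth above D in D major is G.
The chord tones are D, F#, G, B, giving G major seventh.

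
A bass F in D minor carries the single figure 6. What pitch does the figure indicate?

D

Counting 5 letter steps above F lands on D; in D minor, that letter is D.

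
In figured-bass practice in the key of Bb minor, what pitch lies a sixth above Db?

Counting 5 letter steps above Db lands on B; in Bb minor, that letter is Bb.

Bb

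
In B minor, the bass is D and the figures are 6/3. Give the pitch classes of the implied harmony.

A third above D in this key is F#.
A sixth above D in this key is B.
Together with the bass D, this spells B minor in first inversion.

D, F#, B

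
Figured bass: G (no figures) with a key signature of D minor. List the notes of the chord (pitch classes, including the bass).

G, Bb, D

An unfigured bass implies 5/3.
A third above G in this key is Bb.
A fifth above G in this key is D.
Together with the bass G, this spells G minor in root position.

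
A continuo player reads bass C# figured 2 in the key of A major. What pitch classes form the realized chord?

C#, D, F#, A

The written figures 2 are shorthand for 6/4/2: the 6/4 are implied.
A second above C# in this key is D.
A fourth above C# in this key is F#.
A sixth above C# in this key is A.
Together with the bass C#, this spells D major seventh in third inversion.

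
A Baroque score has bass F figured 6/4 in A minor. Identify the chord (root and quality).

The figures 6/4 indicate a triad in second inversion.
In second inversion the root lies a fourth above the bass: a fourth above F in A minor is B.
The chord tones are F, B, D, giving B diminished.

B diminished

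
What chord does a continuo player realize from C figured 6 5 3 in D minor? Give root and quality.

A minor seventh

The figures 6 5 3 indicate a seventh chord in first inversion.
In first inversion the root lies a sixth above the bass: a sixth above C in D minor is A.
The chord tones are C, E, G, A, giving A minor seventh.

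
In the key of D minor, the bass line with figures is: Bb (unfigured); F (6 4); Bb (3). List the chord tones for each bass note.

Bb (5/3): Bb, D, F.
F (6/4): F, Bb, D.
Bb (5/3): Bb, D, F.

Bb, D, F | F, Bb, D | Bb, D, F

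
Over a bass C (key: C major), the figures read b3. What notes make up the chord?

C, Eb, G

The written figures b3 are shorthand for 5/3: the 5 is implied.
A third above C in this key is E, lowered to Eb by the flat.
A fifth above C in this key is G.
Together with the bass C, this spells C minor in root position.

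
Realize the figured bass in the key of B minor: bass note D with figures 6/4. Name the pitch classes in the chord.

D, G, B

A fourth above D in this key is G.
A sixth above D in this key is B.
Together with the bass D, this spells G major in second inversion.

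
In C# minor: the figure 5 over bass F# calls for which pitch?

C#

Counting 4 letter steps above F# lands on C; in C# minor, that letter is C#.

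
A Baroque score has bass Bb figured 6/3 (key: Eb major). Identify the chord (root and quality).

G minor

The figures 6/3 indicate a triad in first inversion.
In first inversion the root lies a sixth above the bass: a sixth above Bb in Eb major is G.
The chord tones are Bb, D, G, giving G minor.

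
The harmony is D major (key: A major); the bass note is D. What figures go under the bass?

no figures

D is the root of D major, so the chord is in root position.
A triad in root position is figured 5/3, conventionally abbreviated (no figures — root-position triad).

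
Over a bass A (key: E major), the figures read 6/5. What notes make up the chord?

A, C#, E, F#

The written figures 6/5 are shorthand for 6/5/3: the 3 is implied.
A third above A in this key is C#.
A fifth above A in this key is E.
A sixth above A in this key is F#.
Together with the bass A, this spells F# minor seventh in first inversion.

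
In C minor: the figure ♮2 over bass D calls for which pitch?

E

Counting 1 letter step above D lands on E; in C minor, that letter is Eb.
The ♮2 figure makes it natural, giving E.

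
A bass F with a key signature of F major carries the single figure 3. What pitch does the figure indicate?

A

Counting 2 letter steps above F lands on A; in F major, that letter is A.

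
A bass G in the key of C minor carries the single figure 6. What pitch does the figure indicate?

Eb

Counting 5 letter steps above G lands on E; in C minor, that letter is Eb.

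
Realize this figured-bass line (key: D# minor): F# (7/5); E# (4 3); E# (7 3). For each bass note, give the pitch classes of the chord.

F#, A#, C#, E# | E#, G#, A#, C# | E#, G#, B, D#

F# (7/5/3): F#, A#, C#, E#.
E# (6/4/3): E#, G#, A#, C#.
E# (7/5/3): E#, G#, B, D#.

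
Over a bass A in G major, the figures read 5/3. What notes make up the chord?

A, C, E

A third above A in this key is C.
A fifth above A in this key is E.
Together with the bass A, this spells A minor in root position.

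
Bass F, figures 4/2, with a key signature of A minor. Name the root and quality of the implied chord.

The figures 4/2 indicate a seventh chord in third inversion.
In third inversion the root lies a second above the bass: a second above F in A minor is G.
The chord tones are F, G, B, D, giving G dominant seventh.

G dominant seventh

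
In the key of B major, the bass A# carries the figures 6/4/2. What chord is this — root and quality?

B major seventh

The figures 6/4/2 indicate a seventh chord in third inversion.
In third inversion the root lies a second above the bass: a second above A# in B major is B.
The chord tones are A#, B, D#, F#, giving B major seventh.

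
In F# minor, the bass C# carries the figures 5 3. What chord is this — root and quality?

C# minor

The figures 5 3 indicate a triad in root position.
In root position the bass is the root, so the root is C#.
The chord tones are C#, E, G#, giving C# minor.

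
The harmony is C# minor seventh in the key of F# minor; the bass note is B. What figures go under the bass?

4/2

B is the seventh of C# minor seventh, so the chord is in third inversion.
A seventh chord in third inversion is figured 6/4/2, conventionally abbreviated 4/2.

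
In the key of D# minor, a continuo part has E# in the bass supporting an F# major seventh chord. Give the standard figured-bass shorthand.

E# is the seventh of F# major seventh, so the chord is in third inversion.
A seventh chord in third inversion is figured 6/4/2, conventionally abbreviated 4/2.

4/2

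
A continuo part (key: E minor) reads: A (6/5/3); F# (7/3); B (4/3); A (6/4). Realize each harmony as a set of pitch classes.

A, C, E, F# | F#, A, C, E | B, D, E, G | A, D, F#

A (6/5/3): A, C, E, F#.
F# (7/5/3): F#, A, C, E.
B (6/4/3): B, D, E, G.
A (6/4): A, D, F#.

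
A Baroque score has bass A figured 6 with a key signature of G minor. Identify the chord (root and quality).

F major

The figures 6 indicate a triad in first inversion.
In first inversion the root lies a sixth above the bass: a sixth above A in G minor is F.
The chord tones are A, C, F, giving F major.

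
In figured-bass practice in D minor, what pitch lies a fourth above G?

Counting 3 letter steps above G lands on C; in D minor, that letter is C.

C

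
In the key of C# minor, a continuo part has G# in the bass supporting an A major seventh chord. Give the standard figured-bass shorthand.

G# is the seventh of A major seventh, so the chord is in third inversion.
A seventh chord in third inversion is figured 6/4/2, conventionally abbreviated 4/2.

4/2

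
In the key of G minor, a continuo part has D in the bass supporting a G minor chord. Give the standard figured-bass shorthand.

6/4

D is the fifth of G minor, so the chord is in second inversion.
A triad in second inversion is figured 6/4, conventionally abbreviated 6/4.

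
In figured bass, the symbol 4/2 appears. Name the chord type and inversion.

4/2 is shorthand for 6/4/2.
Intervals of 6/4/2 above the bass form a seventh chord; the bass is the seventh, so this is third inversion.

seventh chord, third inversion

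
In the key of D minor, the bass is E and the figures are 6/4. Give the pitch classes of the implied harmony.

A fourth above E in this key is A.
A sixth above E in this key is C.
Together with the bass E, this spells A minor in second inversion.

E, A, C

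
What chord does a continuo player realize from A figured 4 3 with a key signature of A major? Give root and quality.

D major seventh

The figures 4 3 indicate a seventh chord in second inversion.
In second inversion the root lies a fourth above the bass: a fourth above A in A major is D.
The chord tones are A, C#, D, F#, giving D major seventh.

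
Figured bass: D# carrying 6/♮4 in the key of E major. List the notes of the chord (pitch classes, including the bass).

A fourth above D# in this key is G#, made natural (G) by the ♮ figure.
A sixth above D# in this key is B.
Together with the bass D#, this spells G augmented in second inversion.

D#, G, B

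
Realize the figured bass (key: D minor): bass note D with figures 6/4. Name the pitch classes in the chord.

A fourth above D in this key is G.
A sixth above D in this key is Bb.
Together with the bass D, this spells G minor in second inversion.

D, G, Bb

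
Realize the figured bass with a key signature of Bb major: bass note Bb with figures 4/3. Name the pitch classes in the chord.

Bb, D, Eb, G

The written figures 4/3 are shorthand for 6/4/3: the 6 is implied.
A third above Bb in this key is D.
A fourth above Bb in this key is Eb.
A sixth above Bb in this key is G.
Together with the bass Bb, this spells Eb major seventh in second inversion.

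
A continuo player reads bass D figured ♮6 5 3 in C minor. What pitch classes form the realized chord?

D, F, Ab, B

A third above D in this key is F.
A fifth above D in this key is Ab.
A sixth above D in this key is Bb, made natural (B) by the ♮ figure.
Together with the bass D, this spells B diminished seventh in first inversion.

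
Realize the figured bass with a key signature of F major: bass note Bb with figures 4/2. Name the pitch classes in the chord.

The written figures 4/2 are shorthand for 6/4/2: the 6 is implied.
A second above Bb in this key is C.
A fourth above Bb in this key is E.
A sixth above Bb in this key is G.
Together with the bass Bb, this spells C dominant seventh in third inversion.

Bb, C, E, G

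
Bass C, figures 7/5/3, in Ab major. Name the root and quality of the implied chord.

The figures 7/5/3 indicate a seventh chord in root position.
In root position the bass is the root, so the root is C.
The chord tones are C, Eb, G, Bb, giving C minor seventh.

C minor seventh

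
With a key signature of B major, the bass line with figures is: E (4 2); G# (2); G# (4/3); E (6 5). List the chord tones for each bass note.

E, F#, A#, C# | G#, A#, C#, E | G#, B, C#, E | E, G#, B, C#

E (6/4/2): E, F#, A#, C#.
G# (6/4/2): G#, A#, C#, E.
G# (6/4/3): G#, B, C#, E.
E (6/5/3): E, G#, B, C#.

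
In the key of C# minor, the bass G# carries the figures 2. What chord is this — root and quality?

The figures 2 indicate a seventh chord in third inversion.
In third inversion the root lies a second above the bass: a second above G# in C# minor is A.
The chord tones are G#, A, C#, E, giving A major seventh.

A major seventh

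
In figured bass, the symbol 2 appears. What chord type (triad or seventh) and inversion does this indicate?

2 is shorthand for 6/4/2.
Intervals of 6/4/2 above the bass form a seventh chord; the bass is the seventh, so this is third inversion.

seventh chord, third inversion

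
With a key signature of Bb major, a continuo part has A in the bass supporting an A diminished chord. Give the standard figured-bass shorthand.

no figures

A is the root of A diminished, so the chord is in root position.
A triad in root position is figured 5/3, conventionally abbreviated (no figures — root-position triad).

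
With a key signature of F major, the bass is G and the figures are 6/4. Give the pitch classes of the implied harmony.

G, C, E

A fourth above G in this key is C.
A sixth above G in this key is E.
Together with the bass G, this spells C major in second inversion.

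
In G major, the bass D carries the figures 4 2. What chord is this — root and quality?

E minor seventh

The figures 4 2 indicate a seventh chord in third inversion.
In third inversion the root lies a second above the bass: a second above D in G major is E.
The chord tones are D, E, G, B, giving E minor seventh.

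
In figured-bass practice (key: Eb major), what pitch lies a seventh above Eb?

D

Counting 6 letter steps above Eb lands on D; in Eb major, that letter is D.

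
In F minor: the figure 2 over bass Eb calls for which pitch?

Counting 1 letter step above Eb lands on F; in F minor, that letter is F.

F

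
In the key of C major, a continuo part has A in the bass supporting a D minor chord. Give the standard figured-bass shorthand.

A is the fifth of D minor, so the chord is in second inversion.
A triad in second inversion is figured 6/4, conventionally abbreviated 6/4.

6/4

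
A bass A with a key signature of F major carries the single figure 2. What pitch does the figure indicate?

Counting 1 letter step above A lands on B; in F major, that letter is Bb.

Bb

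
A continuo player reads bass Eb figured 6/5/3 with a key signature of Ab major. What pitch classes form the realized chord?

A third above Eb in this key is G.
A fifth above Eb in this key is Bb.
A sixth above Eb in this key is C.
Together with the bass Eb, this spells C minor seventh in first inversion.

Eb, G, Bb, C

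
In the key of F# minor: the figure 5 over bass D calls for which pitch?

A

Counting 4 letter steps above D lands on A; in F# minor, that letter is A.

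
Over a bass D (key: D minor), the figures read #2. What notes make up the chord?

D, E#, G, Bb

The written figures #2 are shorthand for 6/4/2: the 6/4 are implied.
A second above D in this key is E, raised to E# by the sharp.
A fourth above D in this key is G.
A sixth above D in this key is Bb.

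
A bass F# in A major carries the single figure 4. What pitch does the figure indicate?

Counting 3 letter steps above F# lands on B; in A major, that letter is B.

B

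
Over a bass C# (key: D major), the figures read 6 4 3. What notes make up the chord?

A third above C# in this key is E.
A fourth above C# in this key is F#.
A sixth above C# in this key is A.
Together with the bass C#, this spells F# minor seventh in second inversion.

C#, E, F#, A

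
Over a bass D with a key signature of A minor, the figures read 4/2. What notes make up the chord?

The written figures 4/2 are shorthand for 6/4/2: the 6 is implied.
A second above D in this key is E.
A fourth above D in this key is G.
A sixth above D in this key is B.
Together with the bass D, this spells E minor seventh in third inversion.

D, E, G, B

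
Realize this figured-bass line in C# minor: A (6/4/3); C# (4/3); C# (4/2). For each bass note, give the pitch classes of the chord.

A (6/4/3): A, C#, D#, F#.
C# (6/4/3): C#, E, F#, A.
C# (6/4/2): C#, D#, F#, A.

A, C#, D#, F# | C#, E, F#, A | C#, D#, F#, A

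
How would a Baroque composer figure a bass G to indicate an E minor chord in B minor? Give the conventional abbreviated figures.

6

G is the third of E minor, so the chord is in first inversion.
A triad in first inversion is figured 6/3, conventionally abbreviated 6.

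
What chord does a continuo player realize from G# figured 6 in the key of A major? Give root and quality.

E major

The figures 6 indicate a triad in first inversion.
In first inversion the root lies a sixth above the bass: a sixth above G# in A major is E.
The chord tones are G#, B, E, giving E major.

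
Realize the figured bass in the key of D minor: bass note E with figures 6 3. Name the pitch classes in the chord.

A third above E in this key is G.
A sixth above E in this key is C.
Together with the bass E, this spells C major in first inversion.

E, G, C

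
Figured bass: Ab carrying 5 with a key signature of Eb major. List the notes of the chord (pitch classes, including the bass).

The written figures 5 are shorthand for 5/3: the 3 is implied.
A third above Ab in this key is C.
A fifth above Ab in this key is Eb.
Together with the bass Ab, this spells Ab major in root position.

Ab, C, Eb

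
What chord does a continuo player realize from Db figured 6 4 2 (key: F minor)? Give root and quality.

The figures 6 4 2 indicate a seventh chord in third inversion.
In third inversion the root lies a second above the bass: a second above Db in F minor is Eb.
The chord tones are Db, Eb, G, Bb, giving Eb dominant seventh.

Eb dominant seventh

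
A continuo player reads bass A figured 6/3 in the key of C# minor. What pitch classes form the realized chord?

A, C#, F#

A third above A in this key is C#.
A sixth above A in this key is F#.
Together with the bass A, this spells F# minor in first inversion.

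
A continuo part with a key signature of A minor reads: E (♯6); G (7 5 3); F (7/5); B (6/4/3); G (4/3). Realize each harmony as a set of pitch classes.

E, G, C# | G, B, D, F | F, A, C, E | B, D, E, G | G, B, C, E

E (#6/3): E, G, C#.
G (7/5/3): G, B, D, F.
F (7/5/3): F, A, C, E.
B (6/4/3): B, D, E, G.
G (6/4/3): G, B, C, E.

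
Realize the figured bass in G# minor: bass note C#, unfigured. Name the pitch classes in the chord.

An unfigured bass implies 5/3.
A third above C# in this key is E.
A fifth above C# in this key is G#.
Together with the bass C#, this spells C# minor in root position.

C#, E, G#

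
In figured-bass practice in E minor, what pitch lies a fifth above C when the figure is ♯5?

Counting 4 letter steps above C lands on G; in E minor, that letter is G.
The #5 figure raises it a semitone, giving G#.

G#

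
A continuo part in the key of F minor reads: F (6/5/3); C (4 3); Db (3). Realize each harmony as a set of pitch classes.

F, Ab, C, Db | C, Eb, F, Ab | Db, F, Ab

F (6/5/3): F, Ab, C, Db.
C (6/4/3): C, Eb, F, Ab.
Db (5/3): Db, F, Ab.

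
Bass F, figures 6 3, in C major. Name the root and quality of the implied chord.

The figures 6 3 indicate a triad in first inversion.
In first inversion the root lies a sixth above the bass: a sixth above F in C major is D.
The chord tones are F, A, D, giving D minor.

D minor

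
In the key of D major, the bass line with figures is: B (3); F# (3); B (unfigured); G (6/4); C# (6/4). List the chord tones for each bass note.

B (5/3): B, D, F#.
F# (5/3): F#, A, C#.
B (5/3): B, D, F#.
G (6/4): G, C#, E.
C# (6/4): C#, F#, A.

B, D, F# | F#, A, C# | B, D, F# | G, C#, E | C#, F#, A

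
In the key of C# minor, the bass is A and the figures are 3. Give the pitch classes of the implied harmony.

A, C#, E

The written figures 3 are shorthand for 5/3: the 5 is implied.
A third above A in this key is C#.
A fifth above A in this key is E.
Together with the bass A, this spells A major in root position.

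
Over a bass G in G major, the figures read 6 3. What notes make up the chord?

G, B, E

A third above G in this key is B.
A sixth above G in this key is E.
Together with the bass G, this spells E minor in first inversion.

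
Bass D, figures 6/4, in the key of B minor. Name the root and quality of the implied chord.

The figures 6/4 indicate a triad in second inversion.
In second inversion the root lies a fourth above the bass: a fourth above D in B minor is G.
The chord tones are D, G, B, giving G major.

G major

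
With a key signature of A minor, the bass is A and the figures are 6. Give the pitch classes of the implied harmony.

A, C, F

The written figures 6 are shorthand for 6/3: the 3 is implied.
A third above A in this key is C.
A sixth above A in this key is F.
Together with the bass A, this spells F major in first inversion.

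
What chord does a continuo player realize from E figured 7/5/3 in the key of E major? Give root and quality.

The figures 7/5/3 indicate a seventh chord in root position.
In root position the bass is the root, so the root is E.
The chord tones are E, G#, B, D#, giving E major seventh.

E major seventh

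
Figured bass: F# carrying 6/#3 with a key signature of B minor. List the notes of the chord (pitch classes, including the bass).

F#, A#, D

A third above F# in this key is A, raised to A# by the sharp.
A sixth above F# in this key is D.
Together with the bass F#, this spells D augmented in first inversion.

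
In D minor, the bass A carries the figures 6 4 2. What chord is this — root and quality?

Bb major seventh

The figures 6 4 2 indicate a seventh chord in third inversion.
In third inversion the root lies a second above the bass: a second above A in D minor is Bb.
The chord tones are A, Bb, D, F, giving Bb major seventh.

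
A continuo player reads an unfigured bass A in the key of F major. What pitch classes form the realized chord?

An unfigured bass implies 5/3.
A third above A in this key is C.
A fifth above A in this key is E.
Together with the bass A, this spells A minor in root position.

A, C, E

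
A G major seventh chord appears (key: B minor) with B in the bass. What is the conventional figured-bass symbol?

B is the third of G major seventh, so the chord is in first inversion.
A seventh chord in first inversion is figured 6/5/3, conventionally abbreviated 6/5.

6/5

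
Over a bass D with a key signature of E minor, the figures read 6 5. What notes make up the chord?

D, F#, A, B

The written figures 6 5 are shorthand for 6/5/3: the 3 is implied.
A third above D in this key is F#.
A fifth above D in this key is A.
A sixth above D in this key is B.
Together with the bass D, this spells B minor seventh in first inversion.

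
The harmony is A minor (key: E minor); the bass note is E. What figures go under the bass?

6/4

E is the fifth of A minor, so the chord is in second inversion.
A triad in second inversion is figured 6/4, conventionally abbreviated 6/4.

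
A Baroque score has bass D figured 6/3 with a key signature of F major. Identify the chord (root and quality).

Bb major

The figures 6/3 indicate a triad in first inversion.
In first inversion the root lies a sixth above the bass: a sixth above D in F major is Bb.
The chord tones are D, F, Bb, giving Bb major.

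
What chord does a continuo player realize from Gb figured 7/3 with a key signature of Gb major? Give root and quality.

Gb major seventh

The figures 7/3 indicate a seventh chord in root position.
In root position the bass is the root, so the root is Gb.
The chord tones are Gb, Bb, Db, F, giving Gb major seventh.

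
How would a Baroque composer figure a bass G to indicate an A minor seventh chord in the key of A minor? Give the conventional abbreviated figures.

4/2

G is the seventh of A minor seventh, so the chord is in third inversion.
A seventh chord in third inversion is figured 6/4/2, conventionally abbreviated 4/2.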